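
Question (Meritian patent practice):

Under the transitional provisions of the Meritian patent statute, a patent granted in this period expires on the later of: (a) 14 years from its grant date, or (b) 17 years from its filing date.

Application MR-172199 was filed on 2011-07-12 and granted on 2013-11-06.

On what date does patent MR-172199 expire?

2028-07-12

(a) grant + 14 years → 6 November 2027.
(b) filing + 17 years → 12 July 2028.
Later of the two: 12 July 2028.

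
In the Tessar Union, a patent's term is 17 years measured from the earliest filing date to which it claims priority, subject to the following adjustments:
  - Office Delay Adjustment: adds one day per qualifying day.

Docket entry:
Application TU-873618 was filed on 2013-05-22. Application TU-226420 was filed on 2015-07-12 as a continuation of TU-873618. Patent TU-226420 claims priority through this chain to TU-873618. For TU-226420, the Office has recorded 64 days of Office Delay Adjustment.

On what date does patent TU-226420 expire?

2030-07-25

Earliest priority filing: 22 May 2013.
Base term: 22 May 2013 + 17 years → 22 May 2030.
Office Delay Adjustment: +64 days → 25 July 2030.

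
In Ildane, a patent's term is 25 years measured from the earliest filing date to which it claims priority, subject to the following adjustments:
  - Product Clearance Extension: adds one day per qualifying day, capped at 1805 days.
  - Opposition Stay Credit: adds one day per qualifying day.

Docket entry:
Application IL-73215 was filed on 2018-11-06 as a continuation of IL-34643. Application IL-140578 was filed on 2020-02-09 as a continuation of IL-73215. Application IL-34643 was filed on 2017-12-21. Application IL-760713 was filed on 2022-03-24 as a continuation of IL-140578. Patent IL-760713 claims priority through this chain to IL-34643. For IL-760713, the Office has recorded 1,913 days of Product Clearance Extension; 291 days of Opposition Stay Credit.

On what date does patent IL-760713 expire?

Earliest priority filing: 21 December 2017.
Base term: 21 December 2017 + 25 years → 21 December 2042.
Product Clearance Extension: 1913 days claimed exceeds the 1805-day cap, so +1805 days → 30 November 2047.
Opposition Stay Credit: +291 days → 16 September 2048.

September 16, 2048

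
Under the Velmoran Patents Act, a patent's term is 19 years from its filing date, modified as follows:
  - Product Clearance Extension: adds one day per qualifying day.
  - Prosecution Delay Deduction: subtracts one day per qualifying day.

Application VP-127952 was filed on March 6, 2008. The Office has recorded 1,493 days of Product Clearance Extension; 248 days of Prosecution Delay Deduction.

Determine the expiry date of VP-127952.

Base term: filing date + 19 years → 6 March 2027.
Product Clearance Extension: +1493 days → 7 April 2031.
Prosecution Delay Deduction: −248 days → 2 August 2030.

2030-08-02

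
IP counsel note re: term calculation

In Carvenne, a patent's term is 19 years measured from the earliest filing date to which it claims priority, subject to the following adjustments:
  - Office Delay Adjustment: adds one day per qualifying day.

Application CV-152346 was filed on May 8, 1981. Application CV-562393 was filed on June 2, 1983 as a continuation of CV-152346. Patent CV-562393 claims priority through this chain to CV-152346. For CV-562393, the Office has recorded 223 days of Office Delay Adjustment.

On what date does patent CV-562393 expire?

Earliest priority filing: 8 May 1981.
Base term: 8 May 1981 + 19 years → 8 May 2000.
Office Delay Adjustment: +223 days → 17 December 2000.

2000-12-17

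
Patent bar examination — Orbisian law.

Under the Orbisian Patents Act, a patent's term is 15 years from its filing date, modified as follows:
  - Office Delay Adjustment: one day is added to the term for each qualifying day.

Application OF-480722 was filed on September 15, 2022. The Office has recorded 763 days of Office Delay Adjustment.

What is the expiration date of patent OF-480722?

Base term: filing date + 15 years → 15 September 2037.
Office Delay Adjustment: +763 days → 18 October 2039.

2039-10-18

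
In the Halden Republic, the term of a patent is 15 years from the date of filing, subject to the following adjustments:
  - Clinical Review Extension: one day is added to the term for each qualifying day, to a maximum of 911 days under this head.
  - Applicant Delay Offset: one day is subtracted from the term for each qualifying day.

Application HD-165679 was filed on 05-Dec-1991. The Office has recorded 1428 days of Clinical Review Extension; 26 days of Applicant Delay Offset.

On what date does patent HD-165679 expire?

Base term: filing date + 15 years → 5 December 2006.
Clinical Review Extension: 1428 days claimed exceeds the 911-day cap, so +911 days → 3 June 2009.
Applicant Delay Offset: −26 days → 8 May 2009.

2009-05-08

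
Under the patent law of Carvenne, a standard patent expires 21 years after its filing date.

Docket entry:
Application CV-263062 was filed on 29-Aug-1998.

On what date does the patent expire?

Filing date + 21 years → 29 August 2019.

2019-08-29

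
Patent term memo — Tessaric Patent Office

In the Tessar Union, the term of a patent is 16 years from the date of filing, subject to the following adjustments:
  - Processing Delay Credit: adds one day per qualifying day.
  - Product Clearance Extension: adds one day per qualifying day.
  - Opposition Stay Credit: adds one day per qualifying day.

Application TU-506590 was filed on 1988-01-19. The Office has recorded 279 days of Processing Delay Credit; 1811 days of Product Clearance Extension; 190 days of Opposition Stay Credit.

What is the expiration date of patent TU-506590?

April 17, 2010

Base term: filing date + 16 years → 19 January 2004.
Processing Delay Credit: +279 days → 24 October 2004.
Product Clearance Extension: +1811 days → 9 October 2009.
Opposition Stay Credit: +190 days → 17 April 2010.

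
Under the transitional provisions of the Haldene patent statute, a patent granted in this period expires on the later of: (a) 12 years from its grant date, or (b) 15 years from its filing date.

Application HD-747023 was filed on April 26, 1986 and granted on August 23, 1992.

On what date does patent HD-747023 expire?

(a) grant + 12 years → 23 August 2004.
(b) filing + 15 years → 26 April 2001.
Later of the two: 23 August 2004.

2004-08-23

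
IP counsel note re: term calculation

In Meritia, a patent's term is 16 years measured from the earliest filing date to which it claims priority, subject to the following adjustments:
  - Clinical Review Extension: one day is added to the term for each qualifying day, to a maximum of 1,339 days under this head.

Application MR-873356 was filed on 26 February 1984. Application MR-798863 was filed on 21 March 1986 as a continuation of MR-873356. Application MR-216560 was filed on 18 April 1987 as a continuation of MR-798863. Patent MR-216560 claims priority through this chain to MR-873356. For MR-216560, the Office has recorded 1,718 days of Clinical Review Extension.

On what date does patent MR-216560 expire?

2003-10-27

Earliest priority filing: 26 February 1984.
Base term: 26 February 1984 + 16 years → 26 February 2000.
Clinical Review Extension: 1718 days claimed exceeds the 1339-day cap, so +1339 days → 27 October 2003.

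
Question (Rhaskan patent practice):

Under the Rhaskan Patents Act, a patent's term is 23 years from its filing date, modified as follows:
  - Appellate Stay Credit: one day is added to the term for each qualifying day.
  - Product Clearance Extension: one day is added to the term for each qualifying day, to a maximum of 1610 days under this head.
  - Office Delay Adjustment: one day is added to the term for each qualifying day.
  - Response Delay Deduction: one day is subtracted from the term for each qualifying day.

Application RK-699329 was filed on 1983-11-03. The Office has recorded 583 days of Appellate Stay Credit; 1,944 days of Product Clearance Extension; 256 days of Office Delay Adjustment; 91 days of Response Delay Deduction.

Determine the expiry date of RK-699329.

Base term: filing date + 23 years → 3 November 2006.
Appellate Stay Credit: +583 days → 8 June 2008.
Product Clearance Extension: 1944 days claimed exceeds the 1610-day cap, so +1610 days → 4 November 2012.
Office Delay Adjustment: +256 days → 18 July 2013.
Response Delay Deduction: −91 days → 18 April 2013.

2013-04-18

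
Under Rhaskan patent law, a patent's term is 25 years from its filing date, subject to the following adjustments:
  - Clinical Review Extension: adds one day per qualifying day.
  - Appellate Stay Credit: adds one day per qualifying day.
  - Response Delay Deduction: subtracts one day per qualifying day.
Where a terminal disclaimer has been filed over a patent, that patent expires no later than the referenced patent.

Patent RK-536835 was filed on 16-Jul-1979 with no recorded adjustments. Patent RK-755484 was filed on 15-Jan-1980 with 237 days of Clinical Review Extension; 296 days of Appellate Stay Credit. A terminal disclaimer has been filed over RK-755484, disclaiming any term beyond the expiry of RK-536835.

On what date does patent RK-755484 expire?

Natural term of RK-755484:
  Base: filing + 25 years → 15 January 2005.
  Clinical Review Extension: +237 days → 9 September 2005.
  Appellate Stay Credit: +296 days → 2 July 2006.
Expiry of referenced patent RK-536835:
  Base: filing + 25 years → 16 July 2004.
Terminal disclaimer: RK-755484 expires on the earlier of 2 July 2006 and 16 July 2004.

2004-07-16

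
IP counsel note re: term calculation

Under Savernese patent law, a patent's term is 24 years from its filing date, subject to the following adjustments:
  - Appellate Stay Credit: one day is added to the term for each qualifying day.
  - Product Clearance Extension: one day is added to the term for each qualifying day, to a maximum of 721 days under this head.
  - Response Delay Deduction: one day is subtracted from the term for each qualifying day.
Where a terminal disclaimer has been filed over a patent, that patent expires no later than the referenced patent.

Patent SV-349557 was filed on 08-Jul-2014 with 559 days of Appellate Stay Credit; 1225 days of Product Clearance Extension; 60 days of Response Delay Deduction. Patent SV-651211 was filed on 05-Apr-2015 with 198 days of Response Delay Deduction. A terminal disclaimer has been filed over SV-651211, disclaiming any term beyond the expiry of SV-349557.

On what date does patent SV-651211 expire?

September 19, 2038

Natural term of SV-651211:
  Base: filing + 24 years → 5 April 2039.
  Response Delay Deduction: −198 days → 19 September 2038.
Expiry of referenced patent SV-349557:
  Base: filing + 24 years → 8 July 2038.
  Appellate Stay Credit: +559 days → 18 January 2040.
  Product Clearance Extension: 1225 days claimed exceeds the 721-day cap, so +721 days → 8 January 2042.
  Response Delay Deduction: −60 days → 9 November 2041.
Terminal disclaimer: SV-651211 expires on the earlier of 19 September 2038 and 9 November 2041.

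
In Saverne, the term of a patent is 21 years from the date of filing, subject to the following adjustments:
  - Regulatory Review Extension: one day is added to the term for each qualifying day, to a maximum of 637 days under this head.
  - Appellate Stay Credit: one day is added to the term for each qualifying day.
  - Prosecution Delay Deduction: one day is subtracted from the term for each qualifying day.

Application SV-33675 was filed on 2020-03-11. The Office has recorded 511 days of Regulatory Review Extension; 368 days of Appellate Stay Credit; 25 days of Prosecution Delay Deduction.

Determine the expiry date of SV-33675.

Base term: filing date + 21 years → 11 March 2041.
Regulatory Review Extension: 511 days (within the 637-day cap) → +511 days → 4 August 2042.
Appellate Stay Credit: +368 days → 7 August 2043.
Prosecution Delay Deduction: −25 days → 13 July 2043.

2043-07-13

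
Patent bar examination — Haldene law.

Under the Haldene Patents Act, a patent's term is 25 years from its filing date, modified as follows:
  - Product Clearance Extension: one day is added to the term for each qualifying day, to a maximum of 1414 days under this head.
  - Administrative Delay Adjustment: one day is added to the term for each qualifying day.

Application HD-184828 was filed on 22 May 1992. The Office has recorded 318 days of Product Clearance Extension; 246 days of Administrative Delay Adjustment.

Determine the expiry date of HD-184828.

Base term: filing date + 25 years → 22 May 2017.
Product Clearance Extension: 318 days (within the 1414-day cap) → +318 days → 5 April 2018.
Administrative Delay Adjustment: +246 days → 7 December 2018.

December 7, 2018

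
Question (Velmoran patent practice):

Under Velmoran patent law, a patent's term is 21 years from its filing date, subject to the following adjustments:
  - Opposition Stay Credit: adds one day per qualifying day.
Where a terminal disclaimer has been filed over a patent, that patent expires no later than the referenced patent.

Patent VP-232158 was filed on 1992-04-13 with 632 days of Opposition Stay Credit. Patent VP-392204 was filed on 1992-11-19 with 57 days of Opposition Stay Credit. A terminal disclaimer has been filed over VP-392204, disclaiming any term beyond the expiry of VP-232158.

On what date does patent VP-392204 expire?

Natural term of VP-392204:
  Base: filing + 21 years → 19 November 2013.
  Opposition Stay Credit: +57 days → 15 January 2014.
Expiry of referenced patent VP-232158:
  Base: filing + 21 years → 13 April 2013.
  Opposition Stay Credit: +632 days → 5 January 2015.
Terminal disclaimer: VP-392204 expires on the earlier of 15 January 2014 and 5 January 2015.

January 15, 2014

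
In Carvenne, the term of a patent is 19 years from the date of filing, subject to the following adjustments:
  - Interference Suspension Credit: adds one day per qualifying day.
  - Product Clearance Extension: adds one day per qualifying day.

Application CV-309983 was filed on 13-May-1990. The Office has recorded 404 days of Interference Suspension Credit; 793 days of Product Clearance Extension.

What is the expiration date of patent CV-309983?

2012-08-22

Base term: filing date + 19 years → 13 May 2009.
Interference Suspension Credit: +404 days → 21 June 2010.
Product Clearance Extension: +793 days → 22 August 2012.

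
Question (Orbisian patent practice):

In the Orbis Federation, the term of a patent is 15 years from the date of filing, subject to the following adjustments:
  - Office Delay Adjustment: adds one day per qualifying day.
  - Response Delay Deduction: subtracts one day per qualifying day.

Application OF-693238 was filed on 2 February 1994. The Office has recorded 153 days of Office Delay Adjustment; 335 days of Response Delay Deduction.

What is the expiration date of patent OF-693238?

August 4, 2008

Base term: filing date + 15 years → 2 February 2009.
Office Delay Adjustment: +153 days → 5 July 2009.
Response Delay Deduction: −335 days → 4 August 2008.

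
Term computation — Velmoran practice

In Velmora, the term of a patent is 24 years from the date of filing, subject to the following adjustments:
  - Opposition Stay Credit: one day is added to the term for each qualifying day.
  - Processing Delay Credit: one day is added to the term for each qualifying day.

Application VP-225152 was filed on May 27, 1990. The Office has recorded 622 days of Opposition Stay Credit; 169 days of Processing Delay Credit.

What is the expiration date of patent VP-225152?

2016-07-26

Base term: filing date + 24 years → 27 May 2014.
Opposition Stay Credit: +622 days → 8 February 2016.
Processing Delay Credit: +169 days → 26 July 2016.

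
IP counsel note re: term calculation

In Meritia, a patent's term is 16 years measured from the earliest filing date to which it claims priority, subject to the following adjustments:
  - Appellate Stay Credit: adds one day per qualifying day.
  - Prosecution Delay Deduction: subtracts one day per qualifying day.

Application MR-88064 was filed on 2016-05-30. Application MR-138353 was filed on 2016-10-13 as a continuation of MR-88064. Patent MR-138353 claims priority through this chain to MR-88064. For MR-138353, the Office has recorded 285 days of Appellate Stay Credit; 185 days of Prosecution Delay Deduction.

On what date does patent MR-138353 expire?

2032-09-07

Earliest priority filing: 30 May 2016.
Base term: 30 May 2016 + 16 years → 30 May 2032.
Appellate Stay Credit: +285 days → 11 March 2033.
Prosecution Delay Deduction: −185 days → 7 September 2032.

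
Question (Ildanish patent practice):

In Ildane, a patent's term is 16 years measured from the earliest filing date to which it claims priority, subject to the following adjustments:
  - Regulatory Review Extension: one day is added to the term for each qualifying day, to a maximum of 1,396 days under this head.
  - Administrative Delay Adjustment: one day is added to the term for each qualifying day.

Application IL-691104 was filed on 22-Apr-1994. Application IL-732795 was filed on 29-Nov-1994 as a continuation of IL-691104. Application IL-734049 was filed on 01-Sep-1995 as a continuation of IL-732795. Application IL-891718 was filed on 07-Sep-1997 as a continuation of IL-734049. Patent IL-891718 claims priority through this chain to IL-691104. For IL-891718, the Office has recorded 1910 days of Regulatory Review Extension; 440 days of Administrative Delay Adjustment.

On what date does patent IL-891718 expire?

2015-05-02

Earliest priority filing: 22 April 1994.
Base term: 22 April 1994 + 16 years → 22 April 2010.
Regulatory Review Extension: 1910 days claimed exceeds the 1396-day cap, so +1396 days → 16 February 2014.
Administrative Delay Adjustment: +440 days → 2 May 2015.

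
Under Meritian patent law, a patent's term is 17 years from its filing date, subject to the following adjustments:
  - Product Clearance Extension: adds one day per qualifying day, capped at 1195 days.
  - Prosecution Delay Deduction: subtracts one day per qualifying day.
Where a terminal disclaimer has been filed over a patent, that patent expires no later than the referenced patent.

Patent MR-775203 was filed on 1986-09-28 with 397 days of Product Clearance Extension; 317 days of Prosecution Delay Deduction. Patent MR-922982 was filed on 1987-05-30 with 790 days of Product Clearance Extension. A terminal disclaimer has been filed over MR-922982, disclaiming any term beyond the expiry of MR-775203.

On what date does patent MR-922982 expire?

Natural term of MR-922982:
  Base: filing + 17 years → 30 May 2004.
  Product Clearance Extension: 790 days (within the 1195-day cap) → +790 days → 29 July 2006.
Expiry of referenced patent MR-775203:
  Base: filing + 17 years → 28 September 2003.
  Product Clearance Extension: 397 days (within the 1195-day cap) → +397 days → 29 October 2004.
  Prosecution Delay Deduction: −317 days → 17 December 2003.
Terminal disclaimer: MR-922982 expires on the earlier of 29 July 2006 and 17 December 2003.

2003-12-17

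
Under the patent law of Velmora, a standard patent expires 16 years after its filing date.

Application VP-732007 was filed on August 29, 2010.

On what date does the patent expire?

August 29, 2026

Filing date + 16 years → 29 August 2026.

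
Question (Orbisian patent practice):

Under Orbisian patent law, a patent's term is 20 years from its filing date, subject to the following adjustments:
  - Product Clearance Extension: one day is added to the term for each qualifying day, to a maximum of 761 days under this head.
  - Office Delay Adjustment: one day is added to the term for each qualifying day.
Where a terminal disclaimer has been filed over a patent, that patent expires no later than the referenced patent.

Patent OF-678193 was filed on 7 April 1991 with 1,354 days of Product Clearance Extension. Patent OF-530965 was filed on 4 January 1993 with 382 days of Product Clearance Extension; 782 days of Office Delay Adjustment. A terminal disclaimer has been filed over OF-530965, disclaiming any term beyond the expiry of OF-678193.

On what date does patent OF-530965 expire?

Natural term of OF-530965:
  Base: filing + 20 years → 4 January 2013.
  Product Clearance Extension: 382 days (within the 761-day cap) → +382 days → 21 January 2014.
  Office Delay Adjustment: +782 days → 13 March 2016.
Expiry of referenced patent OF-678193:
  Base: filing + 20 years → 7 April 2011.
  Product Clearance Extension: 1354 days claimed exceeds the 761-day cap, so +761 days → 7 May 2013.
Terminal disclaimer: OF-530965 expires on the earlier of 13 March 2016 and 7 May 2013.

2013-05-07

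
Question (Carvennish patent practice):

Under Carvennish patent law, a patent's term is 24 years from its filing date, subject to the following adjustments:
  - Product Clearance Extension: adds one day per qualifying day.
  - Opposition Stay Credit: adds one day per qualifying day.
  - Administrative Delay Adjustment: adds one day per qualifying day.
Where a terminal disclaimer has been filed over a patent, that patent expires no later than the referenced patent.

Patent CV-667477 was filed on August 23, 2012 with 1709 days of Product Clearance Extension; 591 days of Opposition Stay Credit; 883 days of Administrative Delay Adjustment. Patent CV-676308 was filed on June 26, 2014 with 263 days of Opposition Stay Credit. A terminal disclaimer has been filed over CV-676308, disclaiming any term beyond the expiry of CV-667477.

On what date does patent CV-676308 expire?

March 16, 2039

Natural term of CV-676308:
  Base: filing + 24 years → 26 June 2038.
  Opposition Stay Credit: +263 days → 16 March 2039.
Expiry of referenced patent CV-667477:
  Base: filing + 24 years → 23 August 2036.
  Product Clearance Extension: +1709 days → 28 April 2041.
  Opposition Stay Credit: +591 days → 10 December 2042.
  Administrative Delay Adjustment: +883 days → 11 May 2045.
Terminal disclaimer: CV-676308 expires on the earlier of 16 March 2039 and 11 May 2045.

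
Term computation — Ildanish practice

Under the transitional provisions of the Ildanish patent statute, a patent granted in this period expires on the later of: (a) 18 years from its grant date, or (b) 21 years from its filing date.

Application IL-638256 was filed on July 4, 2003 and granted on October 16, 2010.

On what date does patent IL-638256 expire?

October 16, 2028

(a) grant + 18 years → 16 October 2028.
(b) filing + 21 years → 4 July 2024.
Later of the two: 16 October 2028.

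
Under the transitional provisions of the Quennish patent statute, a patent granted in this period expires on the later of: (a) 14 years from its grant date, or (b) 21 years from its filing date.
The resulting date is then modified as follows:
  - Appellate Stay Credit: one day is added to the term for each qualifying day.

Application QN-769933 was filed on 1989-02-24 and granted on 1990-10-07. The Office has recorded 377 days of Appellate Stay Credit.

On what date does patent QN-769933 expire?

(a) grant + 14 years → 7 October 2004.
(b) filing + 21 years → 24 February 2010.
Later of the two: 24 February 2010.
Appellate Stay Credit: +377 days → 8 March 2011.

2011-03-08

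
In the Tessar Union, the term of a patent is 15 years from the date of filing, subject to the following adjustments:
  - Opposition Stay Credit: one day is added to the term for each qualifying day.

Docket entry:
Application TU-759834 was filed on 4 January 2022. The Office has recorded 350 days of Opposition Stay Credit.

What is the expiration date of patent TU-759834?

2037-12-20

Base term: filing date + 15 years → 4 January 2037.
Opposition Stay Credit: +350 days → 20 December 2037.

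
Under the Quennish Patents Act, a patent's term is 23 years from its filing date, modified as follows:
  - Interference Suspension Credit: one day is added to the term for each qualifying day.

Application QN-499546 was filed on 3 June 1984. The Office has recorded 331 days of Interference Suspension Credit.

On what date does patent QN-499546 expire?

Base term: filing date + 23 years → 3 June 2007.
Interference Suspension Credit: +331 days → 29 April 2008.

April 29, 2008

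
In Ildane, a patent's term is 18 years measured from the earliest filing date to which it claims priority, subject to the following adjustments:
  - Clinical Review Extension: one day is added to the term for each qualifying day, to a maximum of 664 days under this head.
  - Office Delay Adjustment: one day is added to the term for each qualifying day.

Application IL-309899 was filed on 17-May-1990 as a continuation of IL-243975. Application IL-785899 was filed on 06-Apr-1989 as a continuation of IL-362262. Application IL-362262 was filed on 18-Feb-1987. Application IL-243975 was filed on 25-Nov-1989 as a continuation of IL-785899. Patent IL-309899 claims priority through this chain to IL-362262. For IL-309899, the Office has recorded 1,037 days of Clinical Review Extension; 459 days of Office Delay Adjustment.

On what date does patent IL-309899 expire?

March 17, 2008

Earliest priority filing: 18 February 1987.
Base term: 18 February 1987 + 18 years → 18 February 2005.
Clinical Review Extension: 1037 days claimed exceeds the 664-day cap, so +664 days → 14 December 2006.
Office Delay Adjustment: +459 days → 17 March 2008.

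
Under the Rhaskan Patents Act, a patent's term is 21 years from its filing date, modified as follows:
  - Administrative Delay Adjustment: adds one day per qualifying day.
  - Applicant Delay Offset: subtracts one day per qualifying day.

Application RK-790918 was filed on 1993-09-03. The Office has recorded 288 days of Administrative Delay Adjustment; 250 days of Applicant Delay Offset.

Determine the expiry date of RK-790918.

2014-10-11

Base term: filing date + 21 years → 3 September 2014.
Administrative Delay Adjustment: +288 days → 18 June 2015.
Applicant Delay Offset: −250 days → 11 October 2014.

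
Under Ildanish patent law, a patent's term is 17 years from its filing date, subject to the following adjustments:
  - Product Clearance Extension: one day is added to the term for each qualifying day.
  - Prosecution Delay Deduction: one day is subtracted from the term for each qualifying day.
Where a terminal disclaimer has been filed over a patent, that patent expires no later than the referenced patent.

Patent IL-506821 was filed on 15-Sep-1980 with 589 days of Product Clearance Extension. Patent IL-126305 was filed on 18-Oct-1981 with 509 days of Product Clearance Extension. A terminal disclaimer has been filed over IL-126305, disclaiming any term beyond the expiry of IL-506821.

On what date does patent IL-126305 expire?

1999-04-27

Natural term of IL-126305:
  Base: filing + 17 years → 18 October 1998.
  Product Clearance Extension: +509 days → 10 March 2000.
Expiry of referenced patent IL-506821:
  Base: filing + 17 years → 15 September 1997.
  Product Clearance Extension: +589 days → 27 April 1999.
Terminal disclaimer: IL-126305 expires on the earlier of 10 March 2000 and 27 April 1999.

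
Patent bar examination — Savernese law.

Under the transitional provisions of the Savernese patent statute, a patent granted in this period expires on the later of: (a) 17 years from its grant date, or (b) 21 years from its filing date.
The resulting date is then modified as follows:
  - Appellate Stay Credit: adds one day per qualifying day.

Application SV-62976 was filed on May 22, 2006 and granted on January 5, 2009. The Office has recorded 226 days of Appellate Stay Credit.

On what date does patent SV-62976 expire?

2028-01-03

(a) grant + 17 years → 5 January 2026.
(b) filing + 21 years → 22 May 2027.
Later of the two: 22 May 2027.
Appellate Stay Credit: +226 days → 3 January 2028.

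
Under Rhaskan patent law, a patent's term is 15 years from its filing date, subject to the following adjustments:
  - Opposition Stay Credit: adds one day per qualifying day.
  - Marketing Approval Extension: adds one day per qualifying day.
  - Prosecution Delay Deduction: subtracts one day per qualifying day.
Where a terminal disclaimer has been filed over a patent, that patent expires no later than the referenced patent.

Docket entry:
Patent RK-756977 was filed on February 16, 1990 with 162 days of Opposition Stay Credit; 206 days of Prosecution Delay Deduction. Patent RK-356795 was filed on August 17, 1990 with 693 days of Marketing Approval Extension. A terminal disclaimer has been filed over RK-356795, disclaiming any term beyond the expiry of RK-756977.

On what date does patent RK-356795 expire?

Natural term of RK-356795:
  Base: filing + 15 years → 17 August 2005.
  Marketing Approval Extension: +693 days → 11 July 2007.
Expiry of referenced patent RK-756977:
  Base: filing + 15 years → 16 February 2005.
  Opposition Stay Credit: +162 days → 28 July 2005.
  Prosecution Delay Deduction: −206 days → 3 January 2005.
Terminal disclaimer: RK-356795 expires on the earlier of 11 July 2007 and 3 January 2005.

2005-01-03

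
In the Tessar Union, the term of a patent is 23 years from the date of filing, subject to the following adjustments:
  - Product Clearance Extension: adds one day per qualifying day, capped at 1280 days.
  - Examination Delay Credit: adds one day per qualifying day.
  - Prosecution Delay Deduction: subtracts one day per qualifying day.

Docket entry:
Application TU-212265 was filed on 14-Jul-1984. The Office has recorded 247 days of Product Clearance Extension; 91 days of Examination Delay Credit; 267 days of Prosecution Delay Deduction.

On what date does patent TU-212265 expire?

Base term: filing date + 23 years → 14 July 2007.
Product Clearance Extension: 247 days (within the 1280-day cap) → +247 days → 17 March 2008.
Examination Delay Credit: +91 days → 16 June 2008.
Prosecution Delay Deduction: −267 days → 23 September 2007.

September 23, 2007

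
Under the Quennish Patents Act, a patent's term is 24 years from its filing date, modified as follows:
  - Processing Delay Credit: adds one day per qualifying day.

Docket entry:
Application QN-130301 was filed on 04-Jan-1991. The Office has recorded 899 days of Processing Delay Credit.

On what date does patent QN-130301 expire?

2017-06-21

Base term: filing date + 24 years → 4 January 2015.
Processing Delay Credit: +899 days → 21 June 2017.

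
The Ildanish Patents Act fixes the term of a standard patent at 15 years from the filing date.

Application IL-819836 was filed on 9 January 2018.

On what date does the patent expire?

Filing date + 15 years → 9 January 2033.

2033-01-09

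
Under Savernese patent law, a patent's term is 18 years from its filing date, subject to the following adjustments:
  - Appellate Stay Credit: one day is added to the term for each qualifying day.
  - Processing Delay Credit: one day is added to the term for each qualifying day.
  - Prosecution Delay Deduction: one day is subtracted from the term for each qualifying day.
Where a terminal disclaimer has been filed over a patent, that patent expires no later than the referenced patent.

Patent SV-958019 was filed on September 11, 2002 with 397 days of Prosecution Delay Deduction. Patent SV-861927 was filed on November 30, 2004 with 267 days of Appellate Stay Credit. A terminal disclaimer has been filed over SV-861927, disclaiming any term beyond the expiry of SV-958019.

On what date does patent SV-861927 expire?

2019-08-11

Natural term of SV-861927:
  Base: filing + 18 years → 30 November 2022.
  Appellate Stay Credit: +267 days → 24 August 2023.
Expiry of referenced patent SV-958019:
  Base: filing + 18 years → 11 September 2020.
  Prosecution Delay Deduction: −397 days → 11 August 2019.
Terminal disclaimer: SV-861927 expires on the earlier of 24 August 2023 and 11 August 2019.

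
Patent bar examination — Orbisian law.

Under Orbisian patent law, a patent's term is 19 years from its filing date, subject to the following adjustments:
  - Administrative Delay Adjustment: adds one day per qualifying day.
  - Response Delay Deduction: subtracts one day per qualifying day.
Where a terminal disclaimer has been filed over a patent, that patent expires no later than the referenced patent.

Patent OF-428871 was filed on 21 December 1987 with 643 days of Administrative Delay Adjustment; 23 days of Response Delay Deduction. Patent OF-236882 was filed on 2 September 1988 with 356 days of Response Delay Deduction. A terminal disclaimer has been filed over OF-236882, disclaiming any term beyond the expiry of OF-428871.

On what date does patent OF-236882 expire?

Natural term of OF-236882:
  Base: filing + 19 years → 2 September 2007.
  Response Delay Deduction: −356 days → 11 September 2006.
Expiry of referenced patent OF-428871:
  Base: filing + 19 years → 21 December 2006.
  Administrative Delay Adjustment: +643 days → 24 September 2008.
  Response Delay Deduction: −23 days → 1 September 2008.
Terminal disclaimer: OF-236882 expires on the earlier of 11 September 2006 and 1 September 2008.

2006-09-11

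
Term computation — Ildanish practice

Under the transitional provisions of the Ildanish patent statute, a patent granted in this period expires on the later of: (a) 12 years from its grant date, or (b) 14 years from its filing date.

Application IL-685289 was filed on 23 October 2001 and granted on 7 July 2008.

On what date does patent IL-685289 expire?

July 7, 2020

(a) grant + 12 years → 7 July 2020.
(b) filing + 14 years → 23 October 2015.
Later of the two: 7 July 2020.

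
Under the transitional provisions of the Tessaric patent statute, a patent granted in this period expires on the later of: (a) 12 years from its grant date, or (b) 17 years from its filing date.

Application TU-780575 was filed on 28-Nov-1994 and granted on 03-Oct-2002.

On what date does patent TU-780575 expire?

(a) grant + 12 years → 3 October 2014.
(b) filing + 17 years → 28 November 2011.
Later of the two: 3 October 2014.

October 3, 2014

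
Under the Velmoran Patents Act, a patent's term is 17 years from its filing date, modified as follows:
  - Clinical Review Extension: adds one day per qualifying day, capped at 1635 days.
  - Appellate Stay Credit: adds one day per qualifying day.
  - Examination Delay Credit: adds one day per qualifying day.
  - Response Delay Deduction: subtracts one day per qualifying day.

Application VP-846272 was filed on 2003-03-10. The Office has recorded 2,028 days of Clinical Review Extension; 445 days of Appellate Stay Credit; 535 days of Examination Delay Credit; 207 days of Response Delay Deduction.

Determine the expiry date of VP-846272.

Base term: filing date + 17 years → 10 March 2020.
Clinical Review Extension: 2028 days claimed exceeds the 1635-day cap, so +1635 days → 31 August 2024.
Appellate Stay Credit: +445 days → 19 November 2025.
Examination Delay Credit: +535 days → 8 May 2027.
Response Delay Deduction: −207 days → 13 October 2026.

2026-10-13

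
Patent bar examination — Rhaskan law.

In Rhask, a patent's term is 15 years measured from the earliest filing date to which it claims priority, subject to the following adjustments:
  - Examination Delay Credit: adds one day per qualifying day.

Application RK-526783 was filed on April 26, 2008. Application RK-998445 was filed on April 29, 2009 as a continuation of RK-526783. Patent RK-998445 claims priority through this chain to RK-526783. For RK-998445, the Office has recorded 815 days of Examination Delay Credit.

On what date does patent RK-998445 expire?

2025-07-19

Earliest priority filing: 26 April 2008.
Base term: 26 April 2008 + 15 years → 26 April 2023.
Examination Delay Credit: +815 days → 19 July 2025.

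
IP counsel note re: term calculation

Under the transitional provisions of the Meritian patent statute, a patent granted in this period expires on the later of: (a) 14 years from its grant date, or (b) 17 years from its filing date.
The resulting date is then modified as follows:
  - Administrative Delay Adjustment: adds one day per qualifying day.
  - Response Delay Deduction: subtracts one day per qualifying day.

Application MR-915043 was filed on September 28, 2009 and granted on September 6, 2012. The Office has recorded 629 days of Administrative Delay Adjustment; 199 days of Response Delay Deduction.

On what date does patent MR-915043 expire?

(a) grant + 14 years → 6 September 2026.
(b) filing + 17 years → 28 September 2026.
Later of the two: 28 September 2026.
Administrative Delay Adjustment: +629 days → 18 June 2028.
Response Delay Deduction: −199 days → 2 December 2027.

December 2, 2027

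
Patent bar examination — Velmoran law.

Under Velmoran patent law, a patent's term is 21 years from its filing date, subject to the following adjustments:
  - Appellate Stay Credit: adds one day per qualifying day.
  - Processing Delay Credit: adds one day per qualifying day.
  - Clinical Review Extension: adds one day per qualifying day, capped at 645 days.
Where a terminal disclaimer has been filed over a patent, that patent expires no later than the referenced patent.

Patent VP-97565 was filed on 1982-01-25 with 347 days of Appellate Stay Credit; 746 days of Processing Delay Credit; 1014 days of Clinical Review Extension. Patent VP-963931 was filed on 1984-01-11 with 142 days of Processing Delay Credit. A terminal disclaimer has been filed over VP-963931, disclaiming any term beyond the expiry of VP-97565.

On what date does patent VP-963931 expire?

Natural term of VP-963931:
  Base: filing + 21 years → 11 January 2005.
  Processing Delay Credit: +142 days → 2 June 2005.
Expiry of referenced patent VP-97565:
  Base: filing + 21 years → 25 January 2003.
  Appellate Stay Credit: +347 days → 7 January 2004.
  Processing Delay Credit: +746 days → 22 January 2006.
  Clinical Review Extension: 1014 days claimed exceeds the 645-day cap, so +645 days → 29 October 2007.
Terminal disclaimer: VP-963931 expires on the earlier of 2 June 2005 and 29 October 2007.

2005-06-02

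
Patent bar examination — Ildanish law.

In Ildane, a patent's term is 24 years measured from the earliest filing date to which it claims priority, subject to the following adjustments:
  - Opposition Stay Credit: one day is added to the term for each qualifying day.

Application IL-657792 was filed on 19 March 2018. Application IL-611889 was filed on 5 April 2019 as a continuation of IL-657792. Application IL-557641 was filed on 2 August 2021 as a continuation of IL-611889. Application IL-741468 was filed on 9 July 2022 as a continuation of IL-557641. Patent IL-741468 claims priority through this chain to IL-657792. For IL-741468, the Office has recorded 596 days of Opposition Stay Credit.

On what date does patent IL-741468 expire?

Earliest priority filing: 19 March 2018.
Base term: 19 March 2018 + 24 years → 19 March 2042.
Opposition Stay Credit: +596 days → 5 November 2043.

November 5, 2043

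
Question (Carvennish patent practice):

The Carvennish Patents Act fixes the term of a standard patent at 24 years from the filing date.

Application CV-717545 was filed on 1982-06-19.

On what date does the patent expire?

2006-06-19

Filing date + 24 years → 19 June 2006.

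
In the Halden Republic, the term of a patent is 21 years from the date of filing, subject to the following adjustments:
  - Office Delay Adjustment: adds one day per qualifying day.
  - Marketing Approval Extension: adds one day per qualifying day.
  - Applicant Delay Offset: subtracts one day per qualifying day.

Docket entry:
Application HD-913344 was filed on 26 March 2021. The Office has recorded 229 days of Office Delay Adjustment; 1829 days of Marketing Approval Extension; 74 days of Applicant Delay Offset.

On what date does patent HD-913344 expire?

August 31, 2047

Base term: filing date + 21 years → 26 March 2042.
Office Delay Adjustment: +229 days → 10 November 2042.
Marketing Approval Extension: +1829 days → 13 November 2047.
Applicant Delay Offset: −74 days → 31 August 2047.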